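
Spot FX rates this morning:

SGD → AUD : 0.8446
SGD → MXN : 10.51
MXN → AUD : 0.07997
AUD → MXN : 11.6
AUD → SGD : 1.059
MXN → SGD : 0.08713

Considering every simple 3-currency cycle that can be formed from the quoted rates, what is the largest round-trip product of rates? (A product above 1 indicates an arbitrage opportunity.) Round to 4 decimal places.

MXN→AUD→SGD→MXN: 0.07997 × 1.059 × 10.51 = 0.89007
MXN→SGD→AUD→MXN: 0.08713 × 0.8446 × 11.6 = 0.85364
Maximum is MXN→AUD→SGD→MXN at 0.8901; no arbitrage — every cycle loses value.

0.8901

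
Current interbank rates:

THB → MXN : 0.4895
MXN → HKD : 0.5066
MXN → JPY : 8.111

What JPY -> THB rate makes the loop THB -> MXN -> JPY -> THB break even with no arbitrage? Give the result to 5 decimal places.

0.25187

Known legs of the cycle: 0.4895 × 8.111 = 3.9703345
For no arbitrage the full-cycle product must be 1, so the missing rate is 1 / 3.9703345 ≈ 0.2518679.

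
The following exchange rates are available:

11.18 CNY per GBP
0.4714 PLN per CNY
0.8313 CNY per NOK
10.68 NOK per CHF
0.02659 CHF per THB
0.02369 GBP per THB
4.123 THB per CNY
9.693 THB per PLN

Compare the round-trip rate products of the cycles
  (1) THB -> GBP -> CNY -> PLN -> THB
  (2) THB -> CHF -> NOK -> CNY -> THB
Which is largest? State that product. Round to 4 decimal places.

1.2102

(1) 0.02369 × 11.18 × 0.4714 × 9.693 = 1.21019
(2) 0.02659 × 10.68 × 0.8313 × 4.123 = 0.97333
Highest is cycle (1) at 1.2102 (>1, arbitrage).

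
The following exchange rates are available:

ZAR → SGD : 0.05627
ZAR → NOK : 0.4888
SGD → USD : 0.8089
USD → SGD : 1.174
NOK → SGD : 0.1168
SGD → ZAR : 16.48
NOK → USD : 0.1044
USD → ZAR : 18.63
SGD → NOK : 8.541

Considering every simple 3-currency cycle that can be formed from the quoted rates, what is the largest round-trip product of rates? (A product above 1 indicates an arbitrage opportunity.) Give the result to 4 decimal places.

1.0468

SGD→NOK→USD→SGD: 8.541 × 0.1044 × 1.174 = 1.04683
ZAR→NOK→USD→ZAR: 0.4888 × 0.1044 × 18.63 = 0.95070
ZAR→NOK→SGD→ZAR: 0.4888 × 0.1168 × 16.48 = 0.94087
ZAR→SGD→USD→ZAR: 0.05627 × 0.8089 × 18.63 = 0.84798
Maximum is SGD→NOK→USD→SGD at 1.0468; arbitrage exists.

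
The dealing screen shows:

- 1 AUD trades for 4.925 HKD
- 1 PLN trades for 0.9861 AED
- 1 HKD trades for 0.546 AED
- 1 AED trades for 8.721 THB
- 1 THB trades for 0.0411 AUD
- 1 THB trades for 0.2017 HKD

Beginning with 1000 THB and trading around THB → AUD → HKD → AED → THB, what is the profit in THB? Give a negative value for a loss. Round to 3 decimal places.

-36.155

1000 THB × 0.0411 = 41.1 AUD
41.1 AUD × 4.925 = 202.4175 HKD
202.4175 HKD × 0.546 = 110.519955 AED
110.519955 AED × 8.721 = 963.844527555 THB
Net change: 963.844527555 − 1000 = -36.155472445 THB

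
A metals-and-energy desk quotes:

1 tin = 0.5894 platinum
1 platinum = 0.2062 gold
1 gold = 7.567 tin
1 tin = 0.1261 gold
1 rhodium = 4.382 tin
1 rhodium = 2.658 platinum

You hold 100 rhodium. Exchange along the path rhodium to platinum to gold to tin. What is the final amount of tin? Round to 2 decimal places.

414.73

100 rhodium × 2.658 = 265.8 platinum
265.8 platinum × 0.2062 = 54.80796 gold
54.80796 gold × 7.567 = 414.73183332 tin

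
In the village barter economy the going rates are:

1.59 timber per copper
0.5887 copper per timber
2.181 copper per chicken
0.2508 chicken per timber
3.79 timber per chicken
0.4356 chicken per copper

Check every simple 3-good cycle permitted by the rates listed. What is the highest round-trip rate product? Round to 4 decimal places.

timber→copper→chicken→timber: 0.5887 × 0.4356 × 3.79 = 0.97190
timber→chicken→copper→timber: 0.2508 × 2.181 × 1.59 = 0.86972
Maximum is timber→copper→chicken→timber at 0.9719; no arbitrage — every cycle loses value.

0.9719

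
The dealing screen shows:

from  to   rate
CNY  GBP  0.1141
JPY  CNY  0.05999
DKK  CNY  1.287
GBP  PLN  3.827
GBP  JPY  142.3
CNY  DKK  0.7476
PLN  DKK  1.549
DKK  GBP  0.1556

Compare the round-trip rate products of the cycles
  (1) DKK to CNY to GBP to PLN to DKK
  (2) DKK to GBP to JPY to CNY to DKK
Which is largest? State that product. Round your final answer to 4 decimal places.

0.9930

(1) 1.287 × 0.1141 × 3.827 × 1.549 = 0.87051
(2) 0.1556 × 142.3 × 0.05999 × 0.7476 = 0.99303
Highest is cycle (2) at 0.9930 (≤1, no arbitrage).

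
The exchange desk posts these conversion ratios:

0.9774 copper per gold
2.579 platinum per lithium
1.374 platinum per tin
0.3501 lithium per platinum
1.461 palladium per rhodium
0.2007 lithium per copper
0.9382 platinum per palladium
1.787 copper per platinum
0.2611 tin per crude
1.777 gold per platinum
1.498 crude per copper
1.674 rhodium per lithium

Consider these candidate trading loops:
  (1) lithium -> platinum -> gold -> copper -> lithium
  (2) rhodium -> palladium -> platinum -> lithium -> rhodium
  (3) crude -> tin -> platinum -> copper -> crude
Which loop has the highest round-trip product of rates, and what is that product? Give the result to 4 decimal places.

(1) 2.579 × 1.777 × 0.9774 × 0.2007 = 0.89900
(2) 1.461 × 0.9382 × 0.3501 × 1.674 = 0.80333
(3) 0.2611 × 1.374 × 1.787 × 1.498 = 0.96035
Highest is cycle (3) at 0.9604 (≤1, no arbitrage).

0.9604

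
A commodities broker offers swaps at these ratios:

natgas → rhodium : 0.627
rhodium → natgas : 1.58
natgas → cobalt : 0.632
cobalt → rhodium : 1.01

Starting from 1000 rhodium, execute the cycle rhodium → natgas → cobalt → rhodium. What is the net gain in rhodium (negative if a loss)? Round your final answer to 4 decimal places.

8.5456

1000 rhodium × 1.58 = 1580 natgas
1580 natgas × 0.632 = 998.56 cobalt
998.56 cobalt × 1.01 = 1008.5456 rhodium
Net change: 1008.5456 − 1000 = 8.5456 rhodium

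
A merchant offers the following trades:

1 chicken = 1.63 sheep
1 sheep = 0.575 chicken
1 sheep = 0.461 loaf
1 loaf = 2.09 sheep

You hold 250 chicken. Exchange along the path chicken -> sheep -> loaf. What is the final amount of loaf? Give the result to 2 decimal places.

187.86

250 chicken × 1.63 = 407.5 sheep
407.5 sheep × 0.461 = 187.8575 loaf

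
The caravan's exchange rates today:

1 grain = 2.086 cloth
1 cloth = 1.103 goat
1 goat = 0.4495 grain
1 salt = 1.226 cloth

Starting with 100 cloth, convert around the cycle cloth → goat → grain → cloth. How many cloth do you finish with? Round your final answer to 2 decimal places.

100 cloth × 1.103 = 110.3 goat
110.3 goat × 0.4495 = 49.57985 grain
49.57985 grain × 2.086 = 103.4235671 cloth

103.42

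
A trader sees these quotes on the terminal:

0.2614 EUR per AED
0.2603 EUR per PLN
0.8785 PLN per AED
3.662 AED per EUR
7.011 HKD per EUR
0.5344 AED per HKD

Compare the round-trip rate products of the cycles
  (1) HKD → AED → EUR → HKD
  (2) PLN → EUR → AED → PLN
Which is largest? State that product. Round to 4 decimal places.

0.9794

(1) 0.5344 × 0.2614 × 7.011 = 0.97938
(2) 0.2603 × 3.662 × 0.8785 = 0.83740
Highest is cycle (1) at 0.9794 (≤1, no arbitrage).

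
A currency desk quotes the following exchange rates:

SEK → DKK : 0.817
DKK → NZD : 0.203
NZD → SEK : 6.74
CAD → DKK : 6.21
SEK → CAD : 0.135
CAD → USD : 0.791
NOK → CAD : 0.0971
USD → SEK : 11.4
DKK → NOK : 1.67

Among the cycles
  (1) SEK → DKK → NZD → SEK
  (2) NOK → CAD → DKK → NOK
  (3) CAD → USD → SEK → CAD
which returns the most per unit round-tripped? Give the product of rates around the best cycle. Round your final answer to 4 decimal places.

(1) 0.817 × 0.203 × 6.74 = 1.11784
(2) 0.0971 × 6.21 × 1.67 = 1.00699
(3) 0.791 × 11.4 × 0.135 = 1.21735
Highest is cycle (3) at 1.2173 (>1, arbitrage).

1.2173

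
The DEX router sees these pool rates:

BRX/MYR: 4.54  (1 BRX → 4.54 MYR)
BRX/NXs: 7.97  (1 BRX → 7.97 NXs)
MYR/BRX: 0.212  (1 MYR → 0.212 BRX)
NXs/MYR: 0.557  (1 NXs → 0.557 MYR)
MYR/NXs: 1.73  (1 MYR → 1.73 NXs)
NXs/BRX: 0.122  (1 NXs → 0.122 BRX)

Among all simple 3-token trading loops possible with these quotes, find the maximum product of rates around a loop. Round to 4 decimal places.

NXs→BRX→MYR→NXs: 0.122 × 4.54 × 1.73 = 0.95821
NXs→MYR→BRX→NXs: 0.557 × 0.212 × 7.97 = 0.94113
Maximum is NXs→BRX→MYR→NXs at 0.9582; no arbitrage — every cycle loses value.

0.9582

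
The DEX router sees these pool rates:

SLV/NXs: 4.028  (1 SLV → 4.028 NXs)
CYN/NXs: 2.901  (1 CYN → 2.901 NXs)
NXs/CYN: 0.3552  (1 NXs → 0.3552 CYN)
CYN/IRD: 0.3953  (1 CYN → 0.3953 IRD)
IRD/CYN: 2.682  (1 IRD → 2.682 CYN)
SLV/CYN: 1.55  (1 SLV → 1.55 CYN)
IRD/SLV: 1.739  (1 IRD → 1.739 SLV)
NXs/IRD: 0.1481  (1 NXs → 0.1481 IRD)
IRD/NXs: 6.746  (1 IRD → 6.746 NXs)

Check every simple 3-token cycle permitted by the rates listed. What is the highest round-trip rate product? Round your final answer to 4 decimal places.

1.1523

CYN→NXs→IRD→CYN: 2.901 × 0.1481 × 2.682 = 1.15229
CYN→IRD→SLV→CYN: 0.3953 × 1.739 × 1.55 = 1.06551
NXs→IRD→SLV→NXs: 0.1481 × 1.739 × 4.028 = 1.03739
CYN→IRD→NXs→CYN: 0.3953 × 6.746 × 0.3552 = 0.94721
Maximum is CYN→NXs→IRD→CYN at 1.1523; arbitrage exists.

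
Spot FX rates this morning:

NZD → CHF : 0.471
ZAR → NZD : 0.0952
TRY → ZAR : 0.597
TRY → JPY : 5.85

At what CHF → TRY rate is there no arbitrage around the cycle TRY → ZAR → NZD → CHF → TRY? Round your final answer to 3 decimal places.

Known legs of the cycle: 0.597 × 0.0952 × 0.471 = 0.0267690024
For no arbitrage the full-cycle product must be 1, so the missing rate is 1 / 0.0267690024 ≈ 37.35664.

37.357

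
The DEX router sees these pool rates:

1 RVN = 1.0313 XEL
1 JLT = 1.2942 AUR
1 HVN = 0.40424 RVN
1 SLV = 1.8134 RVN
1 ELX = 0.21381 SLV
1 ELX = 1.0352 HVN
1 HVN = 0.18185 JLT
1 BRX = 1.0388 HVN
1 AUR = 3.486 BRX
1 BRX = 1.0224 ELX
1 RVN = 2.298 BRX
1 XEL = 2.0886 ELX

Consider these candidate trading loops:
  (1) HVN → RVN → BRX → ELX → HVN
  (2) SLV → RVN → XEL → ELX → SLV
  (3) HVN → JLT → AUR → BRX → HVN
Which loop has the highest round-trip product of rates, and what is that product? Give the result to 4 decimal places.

0.9832

(1) 0.40424 × 2.298 × 1.0224 × 1.0352 = 0.98318
(2) 1.8134 × 1.0313 × 2.0886 × 0.21381 = 0.83515
(3) 0.18185 × 1.2942 × 3.486 × 1.0388 = 0.85226
Highest is cycle (1) at 0.9832 (≤1, no arbitrage).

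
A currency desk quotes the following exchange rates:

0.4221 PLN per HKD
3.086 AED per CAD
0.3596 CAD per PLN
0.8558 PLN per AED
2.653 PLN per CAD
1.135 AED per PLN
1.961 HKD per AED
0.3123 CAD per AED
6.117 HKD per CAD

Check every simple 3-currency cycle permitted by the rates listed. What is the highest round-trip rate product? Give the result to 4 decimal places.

0.9497

CAD→AED→PLN→CAD: 3.086 × 0.8558 × 0.3596 = 0.94970
CAD→PLN→AED→CAD: 2.653 × 1.135 × 0.3123 = 0.94038
AED→HKD→PLN→AED: 1.961 × 0.4221 × 1.135 = 0.93948
CAD→HKD→PLN→CAD: 6.117 × 0.4221 × 0.3596 = 0.92848
Maximum is CAD→AED→PLN→CAD at 0.9497; no arbitrage — every cycle loses value.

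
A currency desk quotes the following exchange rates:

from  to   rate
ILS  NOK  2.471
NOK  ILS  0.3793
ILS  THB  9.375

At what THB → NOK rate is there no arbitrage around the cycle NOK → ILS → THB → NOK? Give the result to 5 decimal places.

Known legs of the cycle: 0.3793 × 9.375 = 3.5559375
For no arbitrage the full-cycle product must be 1, so the missing rate is 1 / 3.5559375 ≈ 0.2812198.

0.28122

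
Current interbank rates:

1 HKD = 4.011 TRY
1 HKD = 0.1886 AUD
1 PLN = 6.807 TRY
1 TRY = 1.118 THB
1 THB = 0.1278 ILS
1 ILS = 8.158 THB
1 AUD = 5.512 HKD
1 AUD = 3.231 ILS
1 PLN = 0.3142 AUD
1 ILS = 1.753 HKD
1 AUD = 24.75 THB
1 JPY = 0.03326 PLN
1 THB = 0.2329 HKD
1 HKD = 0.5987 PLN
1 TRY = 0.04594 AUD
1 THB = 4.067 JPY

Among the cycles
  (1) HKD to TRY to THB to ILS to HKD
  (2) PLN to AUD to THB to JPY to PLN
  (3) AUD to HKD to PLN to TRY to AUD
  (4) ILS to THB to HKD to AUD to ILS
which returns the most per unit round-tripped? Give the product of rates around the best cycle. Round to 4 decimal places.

(1) 4.011 × 1.118 × 0.1278 × 1.753 = 1.00463
(2) 0.3142 × 24.75 × 4.067 × 0.03326 = 1.05191
(3) 5.512 × 0.5987 × 6.807 × 0.04594 = 1.03197
(4) 8.158 × 0.2329 × 0.1886 × 3.231 = 1.15780
Highest is cycle (4) at 1.1578 (>1, arbitrage).

1.1578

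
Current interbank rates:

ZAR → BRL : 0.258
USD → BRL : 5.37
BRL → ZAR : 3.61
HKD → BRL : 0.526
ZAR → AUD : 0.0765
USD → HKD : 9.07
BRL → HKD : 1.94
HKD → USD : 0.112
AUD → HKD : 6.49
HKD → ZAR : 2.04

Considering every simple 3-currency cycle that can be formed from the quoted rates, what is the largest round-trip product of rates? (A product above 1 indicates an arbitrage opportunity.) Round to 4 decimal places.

1.1668

HKD→USD→BRL→HKD: 0.112 × 5.37 × 1.94 = 1.16679
ZAR→BRL→HKD→ZAR: 0.258 × 1.94 × 2.04 = 1.02106
AUD→HKD→ZAR→AUD: 6.49 × 2.04 × 0.0765 = 1.01283
Maximum is HKD→USD→BRL→HKD at 1.1668; arbitrage exists.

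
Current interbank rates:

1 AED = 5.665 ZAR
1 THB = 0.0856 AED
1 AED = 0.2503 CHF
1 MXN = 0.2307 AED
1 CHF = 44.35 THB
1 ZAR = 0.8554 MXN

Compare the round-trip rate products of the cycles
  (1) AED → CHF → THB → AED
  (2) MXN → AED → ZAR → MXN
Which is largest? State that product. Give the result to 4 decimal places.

(1) 0.2503 × 44.35 × 0.0856 = 0.95023
(2) 0.2307 × 5.665 × 0.8554 = 1.11794
Highest is cycle (2) at 1.1179 (>1, arbitrage).

1.1179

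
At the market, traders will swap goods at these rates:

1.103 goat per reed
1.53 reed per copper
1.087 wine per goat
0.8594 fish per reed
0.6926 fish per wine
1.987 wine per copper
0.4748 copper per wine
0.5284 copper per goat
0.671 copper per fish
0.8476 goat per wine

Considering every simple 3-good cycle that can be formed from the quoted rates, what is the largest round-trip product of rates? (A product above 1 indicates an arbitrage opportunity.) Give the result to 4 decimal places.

0.9234

fish→copper→wine→fish: 0.671 × 1.987 × 0.6926 = 0.92343
reed→goat→copper→reed: 1.103 × 0.5284 × 1.53 = 0.89172
goat→copper→wine→goat: 0.5284 × 1.987 × 0.8476 = 0.88992
reed→fish→copper→reed: 0.8594 × 0.671 × 1.53 = 0.88229
Maximum is fish→copper→wine→fish at 0.9234; no arbitrage — every cycle loses value.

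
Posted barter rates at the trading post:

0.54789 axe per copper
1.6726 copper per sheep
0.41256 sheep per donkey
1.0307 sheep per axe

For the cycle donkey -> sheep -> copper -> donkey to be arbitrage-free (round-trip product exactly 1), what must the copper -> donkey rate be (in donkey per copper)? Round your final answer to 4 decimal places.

1.4492

Known legs of the cycle: 0.41256 × 1.6726 = 0.690047856
For no arbitrage the full-cycle product must be 1, so the missing rate is 1 / 0.690047856 ≈ 1.449175.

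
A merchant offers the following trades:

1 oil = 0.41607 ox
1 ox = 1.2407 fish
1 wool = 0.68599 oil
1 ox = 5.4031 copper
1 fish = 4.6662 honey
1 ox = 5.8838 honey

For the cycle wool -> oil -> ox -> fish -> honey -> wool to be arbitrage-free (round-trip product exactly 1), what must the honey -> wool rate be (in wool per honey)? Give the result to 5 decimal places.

Known legs of the cycle: 0.68599 × 0.41607 × 1.2407 × 4.6662 = 1.652396701160644362
For no arbitrage the full-cycle product must be 1, so the missing rate is 1 / 1.652396701160644362 ≈ 0.6051816.

0.60518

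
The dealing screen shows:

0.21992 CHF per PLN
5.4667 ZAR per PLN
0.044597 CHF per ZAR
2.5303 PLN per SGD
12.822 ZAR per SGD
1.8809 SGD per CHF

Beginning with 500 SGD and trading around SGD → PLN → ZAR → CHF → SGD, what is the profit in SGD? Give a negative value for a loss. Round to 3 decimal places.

80.148

500 SGD × 2.5303 = 1265.15 PLN
1265.15 PLN × 5.4667 = 6916.195505 ZAR
6916.195505 ZAR × 0.044597 = 308.441570936485 CHF
308.441570936485 CHF × 1.8809 = 580.1477507744346365 SGD
Net change: 580.1477507744346365 − 500 = 80.1477507744346365 SGD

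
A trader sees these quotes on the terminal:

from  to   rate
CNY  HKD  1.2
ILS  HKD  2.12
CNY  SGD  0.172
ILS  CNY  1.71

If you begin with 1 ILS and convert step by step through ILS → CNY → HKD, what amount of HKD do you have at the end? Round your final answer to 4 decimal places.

2.0520

1 ILS × 1.71 = 1.71 CNY
1.71 CNY × 1.2 = 2.052 HKD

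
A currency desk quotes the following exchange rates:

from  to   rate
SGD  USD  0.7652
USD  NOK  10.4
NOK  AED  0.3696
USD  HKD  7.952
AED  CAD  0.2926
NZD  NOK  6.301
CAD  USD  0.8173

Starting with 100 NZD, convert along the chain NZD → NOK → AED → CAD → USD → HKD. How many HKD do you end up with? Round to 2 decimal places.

100 NZD × 6.301 = 630.1 NOK
630.1 NOK × 0.3696 = 232.88496 AED
232.88496 AED × 0.2926 = 68.142139296 CAD
68.142139296 CAD × 0.8173 = 55.6925704466208 USD
55.6925704466208 USD × 7.952 = 442.8673201915286016 HKD

442.87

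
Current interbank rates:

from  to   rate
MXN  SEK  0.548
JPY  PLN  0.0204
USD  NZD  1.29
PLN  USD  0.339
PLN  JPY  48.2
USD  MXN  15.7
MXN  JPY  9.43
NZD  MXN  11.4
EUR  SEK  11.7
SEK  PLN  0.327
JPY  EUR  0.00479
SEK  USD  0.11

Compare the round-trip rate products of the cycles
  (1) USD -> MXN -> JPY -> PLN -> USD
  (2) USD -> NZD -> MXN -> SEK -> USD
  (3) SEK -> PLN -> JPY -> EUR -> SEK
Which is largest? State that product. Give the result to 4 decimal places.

1.0239

(1) 15.7 × 9.43 × 0.0204 × 0.339 = 1.02386
(2) 1.29 × 11.4 × 0.548 × 0.11 = 0.88648
(3) 0.327 × 48.2 × 0.00479 × 11.7 = 0.88332
Highest is cycle (1) at 1.0239 (>1, arbitrage).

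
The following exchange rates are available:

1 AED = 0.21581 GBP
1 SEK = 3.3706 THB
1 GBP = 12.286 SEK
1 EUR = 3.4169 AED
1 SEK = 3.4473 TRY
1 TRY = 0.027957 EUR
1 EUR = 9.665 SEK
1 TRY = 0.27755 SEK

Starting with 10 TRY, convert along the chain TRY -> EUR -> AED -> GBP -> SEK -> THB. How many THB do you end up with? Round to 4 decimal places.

8.5371

10 TRY × 0.027957 = 0.27957 EUR
0.27957 EUR × 3.4169 = 0.955262733 AED
0.955262733 AED × 0.21581 = 0.20615525040873 GBP
0.20615525040873 GBP × 12.286 = 2.53282340652165678 SEK
2.53282340652165678 SEK × 3.3706 = 8.537134574021896342668 THB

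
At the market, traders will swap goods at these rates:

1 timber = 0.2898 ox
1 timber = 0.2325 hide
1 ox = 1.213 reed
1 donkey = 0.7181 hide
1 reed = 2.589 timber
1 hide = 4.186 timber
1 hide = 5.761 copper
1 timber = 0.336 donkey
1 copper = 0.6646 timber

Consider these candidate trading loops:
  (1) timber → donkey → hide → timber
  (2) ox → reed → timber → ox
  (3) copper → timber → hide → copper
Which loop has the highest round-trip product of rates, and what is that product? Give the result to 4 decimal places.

1.0100

(1) 0.336 × 0.7181 × 4.186 = 1.01000
(2) 1.213 × 2.589 × 0.2898 = 0.91010
(3) 0.6646 × 0.2325 × 5.761 = 0.89019
Highest is cycle (1) at 1.0100 (>1, arbitrage).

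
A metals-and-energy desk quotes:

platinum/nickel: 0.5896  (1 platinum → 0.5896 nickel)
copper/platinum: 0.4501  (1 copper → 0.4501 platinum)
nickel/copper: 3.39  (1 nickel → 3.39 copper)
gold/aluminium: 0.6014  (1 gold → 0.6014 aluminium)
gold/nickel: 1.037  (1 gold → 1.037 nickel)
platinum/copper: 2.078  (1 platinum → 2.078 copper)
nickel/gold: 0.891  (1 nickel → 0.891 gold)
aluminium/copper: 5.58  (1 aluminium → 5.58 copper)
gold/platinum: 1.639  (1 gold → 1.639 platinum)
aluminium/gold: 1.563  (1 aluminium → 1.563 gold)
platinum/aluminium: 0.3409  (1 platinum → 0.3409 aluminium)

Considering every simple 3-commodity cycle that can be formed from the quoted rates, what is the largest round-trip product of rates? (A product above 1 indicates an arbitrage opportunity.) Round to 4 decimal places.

nickel→copper→platinum→nickel: 3.39 × 0.4501 × 0.5896 = 0.89963
gold→platinum→aluminium→gold: 1.639 × 0.3409 × 1.563 = 0.87330
nickel→gold→platinum→nickel: 0.891 × 1.639 × 0.5896 = 0.86102
copper→platinum→aluminium→copper: 0.4501 × 0.3409 × 5.58 = 0.85619
Maximum is nickel→copper→platinum→nickel at 0.8996; no arbitrage — every cycle loses value.

0.8996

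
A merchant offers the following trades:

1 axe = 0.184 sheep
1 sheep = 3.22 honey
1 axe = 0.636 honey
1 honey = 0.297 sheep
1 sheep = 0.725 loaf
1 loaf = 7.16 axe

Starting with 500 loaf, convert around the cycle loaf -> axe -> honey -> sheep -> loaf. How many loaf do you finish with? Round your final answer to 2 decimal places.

500 loaf × 7.16 = 3580 axe
3580 axe × 0.636 = 2276.88 honey
2276.88 honey × 0.297 = 676.23336 sheep
676.23336 sheep × 0.725 = 490.269186 loaf

490.27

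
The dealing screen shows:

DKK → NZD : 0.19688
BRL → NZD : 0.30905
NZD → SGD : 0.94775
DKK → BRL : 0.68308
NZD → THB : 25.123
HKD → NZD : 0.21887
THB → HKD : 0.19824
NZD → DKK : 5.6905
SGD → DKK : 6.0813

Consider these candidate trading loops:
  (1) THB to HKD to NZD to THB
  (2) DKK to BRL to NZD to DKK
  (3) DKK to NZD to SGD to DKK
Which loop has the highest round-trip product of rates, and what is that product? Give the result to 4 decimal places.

1.2013

(1) 0.19824 × 0.21887 × 25.123 = 1.09006
(2) 0.68308 × 0.30905 × 5.6905 = 1.20130
(3) 0.19688 × 0.94775 × 6.0813 = 1.13473
Highest is cycle (2) at 1.2013 (>1, arbitrage).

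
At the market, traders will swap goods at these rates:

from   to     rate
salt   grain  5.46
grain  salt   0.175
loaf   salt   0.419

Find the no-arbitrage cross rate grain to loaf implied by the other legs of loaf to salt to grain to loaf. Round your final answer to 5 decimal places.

0.43711

Known legs of the cycle: 0.419 × 5.46 = 2.28774
For no arbitrage the full-cycle product must be 1, so the missing rate is 1 / 2.28774 ≈ 0.4371126.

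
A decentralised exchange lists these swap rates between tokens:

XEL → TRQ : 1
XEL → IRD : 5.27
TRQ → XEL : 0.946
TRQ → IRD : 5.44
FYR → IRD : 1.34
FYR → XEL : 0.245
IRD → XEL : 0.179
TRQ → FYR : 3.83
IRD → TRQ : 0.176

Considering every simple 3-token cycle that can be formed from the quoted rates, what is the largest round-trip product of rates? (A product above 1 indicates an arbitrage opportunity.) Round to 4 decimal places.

0.9738

TRQ→IRD→XEL→TRQ: 5.44 × 0.179 × 1 = 0.97376
TRQ→FYR→XEL→TRQ: 3.83 × 0.245 × 1 = 0.93835
TRQ→FYR→IRD→TRQ: 3.83 × 1.34 × 0.176 = 0.90327
TRQ→XEL→IRD→TRQ: 0.946 × 5.27 × 0.176 = 0.87743
Maximum is TRQ→IRD→XEL→TRQ at 0.9738; no arbitrage — every cycle loses value.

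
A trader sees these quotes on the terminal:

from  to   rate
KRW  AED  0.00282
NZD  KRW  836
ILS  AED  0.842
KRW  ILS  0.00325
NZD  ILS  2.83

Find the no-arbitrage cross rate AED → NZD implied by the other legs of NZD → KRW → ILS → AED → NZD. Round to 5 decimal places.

0.43712

Known legs of the cycle: 836 × 0.00325 × 0.842 = 2.287714
For no arbitrage the full-cycle product must be 1, so the missing rate is 1 / 2.287714 ≈ 0.4371176.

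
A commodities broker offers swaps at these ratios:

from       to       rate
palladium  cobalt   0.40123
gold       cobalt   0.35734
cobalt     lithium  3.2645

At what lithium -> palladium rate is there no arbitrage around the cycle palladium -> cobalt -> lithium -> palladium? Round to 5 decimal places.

0.76347

Known legs of the cycle: 0.40123 × 3.2645 = 1.309815335
For no arbitrage the full-cycle product must be 1, so the missing rate is 1 / 1.309815335 ≈ 0.7634664.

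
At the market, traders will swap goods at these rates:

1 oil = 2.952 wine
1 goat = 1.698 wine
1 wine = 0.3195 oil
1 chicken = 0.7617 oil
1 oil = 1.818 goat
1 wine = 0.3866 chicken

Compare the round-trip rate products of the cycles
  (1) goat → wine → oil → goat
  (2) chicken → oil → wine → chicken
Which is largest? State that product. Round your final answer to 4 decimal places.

(1) 1.698 × 0.3195 × 1.818 = 0.98628
(2) 0.7617 × 2.952 × 0.3866 = 0.86928
Highest is cycle (1) at 0.9863 (≤1, no arbitrage).

0.9863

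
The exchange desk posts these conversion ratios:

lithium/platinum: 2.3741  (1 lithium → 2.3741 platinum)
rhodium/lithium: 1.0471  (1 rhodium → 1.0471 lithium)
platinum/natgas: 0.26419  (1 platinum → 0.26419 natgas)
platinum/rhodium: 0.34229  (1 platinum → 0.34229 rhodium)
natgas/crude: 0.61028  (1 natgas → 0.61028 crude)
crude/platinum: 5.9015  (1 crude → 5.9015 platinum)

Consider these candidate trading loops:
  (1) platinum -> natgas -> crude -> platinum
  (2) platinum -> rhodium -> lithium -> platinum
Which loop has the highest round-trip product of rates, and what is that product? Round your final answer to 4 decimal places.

(1) 0.26419 × 0.61028 × 5.9015 = 0.95150
(2) 0.34229 × 1.0471 × 2.3741 = 0.85091
Highest is cycle (1) at 0.9515 (≤1, no arbitrage).

0.9515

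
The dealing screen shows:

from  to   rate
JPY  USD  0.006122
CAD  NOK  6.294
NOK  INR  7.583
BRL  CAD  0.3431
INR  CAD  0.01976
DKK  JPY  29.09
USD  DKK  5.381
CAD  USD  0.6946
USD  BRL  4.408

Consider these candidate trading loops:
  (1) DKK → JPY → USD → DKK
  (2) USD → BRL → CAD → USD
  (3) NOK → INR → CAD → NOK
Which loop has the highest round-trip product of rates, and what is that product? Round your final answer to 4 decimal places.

1.0505

(1) 29.09 × 0.006122 × 5.381 = 0.95830
(2) 4.408 × 0.3431 × 0.6946 = 1.05050
(3) 7.583 × 0.01976 × 6.294 = 0.94309
Highest is cycle (2) at 1.0505 (>1, arbitrage).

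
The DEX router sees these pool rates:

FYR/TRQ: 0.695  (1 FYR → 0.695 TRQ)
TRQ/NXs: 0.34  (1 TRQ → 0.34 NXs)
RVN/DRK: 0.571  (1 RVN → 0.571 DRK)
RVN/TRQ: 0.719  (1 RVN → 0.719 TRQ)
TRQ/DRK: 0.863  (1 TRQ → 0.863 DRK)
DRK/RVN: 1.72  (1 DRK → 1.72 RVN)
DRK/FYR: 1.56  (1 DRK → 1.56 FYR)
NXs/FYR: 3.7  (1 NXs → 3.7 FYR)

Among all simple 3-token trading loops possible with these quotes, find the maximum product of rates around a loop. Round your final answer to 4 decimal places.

TRQ→DRK→RVN→TRQ: 0.863 × 1.72 × 0.719 = 1.06725
FYR→TRQ→DRK→FYR: 0.695 × 0.863 × 1.56 = 0.93566
FYR→TRQ→NXs→FYR: 0.695 × 0.34 × 3.7 = 0.87431
Maximum is TRQ→DRK→RVN→TRQ at 1.0673; arbitrage exists.

1.0673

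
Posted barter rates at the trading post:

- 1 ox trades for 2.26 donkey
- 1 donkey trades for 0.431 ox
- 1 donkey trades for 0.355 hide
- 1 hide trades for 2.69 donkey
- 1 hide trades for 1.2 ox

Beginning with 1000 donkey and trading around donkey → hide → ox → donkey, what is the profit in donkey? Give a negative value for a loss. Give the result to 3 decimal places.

-37.240

1000 donkey × 0.355 = 355 hide
355 hide × 1.2 = 426 ox
426 ox × 2.26 = 962.76 donkey
Net change: 962.76 − 1000 = -37.24 donkey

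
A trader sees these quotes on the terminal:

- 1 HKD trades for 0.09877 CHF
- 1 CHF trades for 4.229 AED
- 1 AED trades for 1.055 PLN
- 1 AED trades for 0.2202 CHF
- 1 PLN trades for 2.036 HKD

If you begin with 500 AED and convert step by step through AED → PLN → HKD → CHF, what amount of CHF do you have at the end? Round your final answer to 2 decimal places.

106.08

500 AED × 1.055 = 527.5 PLN
527.5 PLN × 2.036 = 1073.99 HKD
1073.99 HKD × 0.09877 = 106.0779923 CHF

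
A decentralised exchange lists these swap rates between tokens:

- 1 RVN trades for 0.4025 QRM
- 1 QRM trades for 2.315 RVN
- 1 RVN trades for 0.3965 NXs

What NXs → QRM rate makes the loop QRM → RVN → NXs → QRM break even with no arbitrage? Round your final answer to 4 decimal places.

1.0894

Known legs of the cycle: 2.315 × 0.3965 = 0.9178975
For no arbitrage the full-cycle product must be 1, so the missing rate is 1 / 0.9178975 ≈ 1.089446.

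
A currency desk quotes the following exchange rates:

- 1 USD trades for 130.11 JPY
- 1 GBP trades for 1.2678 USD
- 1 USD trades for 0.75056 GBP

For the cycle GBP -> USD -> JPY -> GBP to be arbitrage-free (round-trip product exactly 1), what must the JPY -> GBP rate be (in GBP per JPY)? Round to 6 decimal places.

Known legs of the cycle: 1.2678 × 130.11 = 164.953458
For no arbitrage the full-cycle product must be 1, so the missing rate is 1 / 164.953458 ≈ 0.00606232.

0.006062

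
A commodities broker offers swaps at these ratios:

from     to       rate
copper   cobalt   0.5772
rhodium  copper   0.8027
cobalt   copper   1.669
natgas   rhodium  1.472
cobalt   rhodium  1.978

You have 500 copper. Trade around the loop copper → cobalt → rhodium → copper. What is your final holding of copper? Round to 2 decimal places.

458.22

500 copper × 0.5772 = 288.6 cobalt
288.6 cobalt × 1.978 = 570.8508 rhodium
570.8508 rhodium × 0.8027 = 458.22193716 copper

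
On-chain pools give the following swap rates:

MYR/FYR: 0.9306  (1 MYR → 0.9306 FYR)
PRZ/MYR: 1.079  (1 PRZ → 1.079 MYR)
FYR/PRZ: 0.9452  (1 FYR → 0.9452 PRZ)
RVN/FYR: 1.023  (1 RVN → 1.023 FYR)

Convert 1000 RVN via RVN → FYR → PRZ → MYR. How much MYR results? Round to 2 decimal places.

1043.33

1000 RVN × 1.023 = 1023 FYR
1023 FYR × 0.9452 = 966.9396 PRZ
966.9396 PRZ × 1.079 = 1043.3278284 MYR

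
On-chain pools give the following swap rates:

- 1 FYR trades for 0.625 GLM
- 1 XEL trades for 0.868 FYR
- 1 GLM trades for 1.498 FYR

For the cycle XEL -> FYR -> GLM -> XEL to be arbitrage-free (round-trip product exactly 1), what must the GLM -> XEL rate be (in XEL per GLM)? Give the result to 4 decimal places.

1.8433

Known legs of the cycle: 0.868 × 0.625 = 0.5425
For no arbitrage the full-cycle product must be 1, so the missing rate is 1 / 0.5425 ≈ 1.843318.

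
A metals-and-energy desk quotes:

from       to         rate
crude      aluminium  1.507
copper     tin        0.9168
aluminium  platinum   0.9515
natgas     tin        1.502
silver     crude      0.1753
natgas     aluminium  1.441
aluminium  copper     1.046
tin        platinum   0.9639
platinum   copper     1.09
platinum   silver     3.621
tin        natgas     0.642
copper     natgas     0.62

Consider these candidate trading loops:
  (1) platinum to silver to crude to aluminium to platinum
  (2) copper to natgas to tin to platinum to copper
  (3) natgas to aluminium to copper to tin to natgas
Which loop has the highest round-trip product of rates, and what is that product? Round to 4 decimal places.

(1) 3.621 × 0.1753 × 1.507 × 0.9515 = 0.91019
(2) 0.62 × 1.502 × 0.9639 × 1.09 = 0.97841
(3) 1.441 × 1.046 × 0.9168 × 0.642 = 0.88717
Highest is cycle (2) at 0.9784 (≤1, no arbitrage).

0.9784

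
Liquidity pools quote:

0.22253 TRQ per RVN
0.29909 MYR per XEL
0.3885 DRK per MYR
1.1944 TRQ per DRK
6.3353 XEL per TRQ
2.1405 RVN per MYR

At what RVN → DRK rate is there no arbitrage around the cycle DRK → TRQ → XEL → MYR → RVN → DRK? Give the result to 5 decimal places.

Known legs of the cycle: 1.1944 × 6.3353 × 0.29909 × 2.1405 = 4.8443342922265764
For no arbitrage the full-cycle product must be 1, so the missing rate is 1 / 4.8443342922265764 ≈ 0.2064267.

0.20643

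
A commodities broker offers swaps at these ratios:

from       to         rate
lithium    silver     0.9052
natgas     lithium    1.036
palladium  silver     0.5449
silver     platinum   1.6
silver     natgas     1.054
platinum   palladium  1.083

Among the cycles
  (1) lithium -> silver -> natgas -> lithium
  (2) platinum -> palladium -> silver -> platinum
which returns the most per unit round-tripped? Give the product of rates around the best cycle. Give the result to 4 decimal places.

(1) 0.9052 × 1.054 × 1.036 = 0.98843
(2) 1.083 × 0.5449 × 1.6 = 0.94420
Highest is cycle (1) at 0.9884 (≤1, no arbitrage).

0.9884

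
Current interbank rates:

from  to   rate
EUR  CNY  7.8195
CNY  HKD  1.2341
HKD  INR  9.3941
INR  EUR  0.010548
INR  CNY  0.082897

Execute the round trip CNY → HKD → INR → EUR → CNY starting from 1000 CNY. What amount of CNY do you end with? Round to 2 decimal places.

956.21

1000 CNY × 1.2341 = 1234.1 HKD
1234.1 HKD × 9.3941 = 11593.25881 INR
11593.25881 INR × 0.010548 = 122.28569392788 EUR
122.28569392788 EUR × 7.8195 = 956.21298366905766 CNY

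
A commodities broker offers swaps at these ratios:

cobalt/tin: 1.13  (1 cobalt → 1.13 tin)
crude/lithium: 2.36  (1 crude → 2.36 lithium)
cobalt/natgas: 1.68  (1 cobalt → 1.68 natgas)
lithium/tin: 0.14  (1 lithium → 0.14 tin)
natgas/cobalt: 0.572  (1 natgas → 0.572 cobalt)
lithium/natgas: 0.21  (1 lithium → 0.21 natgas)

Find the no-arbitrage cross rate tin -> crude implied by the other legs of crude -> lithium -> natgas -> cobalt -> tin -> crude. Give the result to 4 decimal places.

3.1217

Known legs of the cycle: 2.36 × 0.21 × 0.572 × 1.13 = 0.320336016
For no arbitrage the full-cycle product must be 1, so the missing rate is 1 / 0.320336016 ≈ 3.121722.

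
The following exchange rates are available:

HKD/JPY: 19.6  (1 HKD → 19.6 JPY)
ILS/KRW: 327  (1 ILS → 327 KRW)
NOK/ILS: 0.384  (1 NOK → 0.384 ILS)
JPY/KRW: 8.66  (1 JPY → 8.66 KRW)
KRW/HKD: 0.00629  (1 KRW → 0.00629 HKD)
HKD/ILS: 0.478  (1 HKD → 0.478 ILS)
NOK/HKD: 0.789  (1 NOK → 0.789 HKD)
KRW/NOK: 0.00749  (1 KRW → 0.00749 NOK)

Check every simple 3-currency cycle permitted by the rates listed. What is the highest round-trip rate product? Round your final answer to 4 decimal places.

1.0676

JPY→KRW→HKD→JPY: 8.66 × 0.00629 × 19.6 = 1.06764
ILS→KRW→HKD→ILS: 327 × 0.00629 × 0.478 = 0.98316
ILS→KRW→NOK→ILS: 327 × 0.00749 × 0.384 = 0.94050
Maximum is JPY→KRW→HKD→JPY at 1.0676; arbitrage exists.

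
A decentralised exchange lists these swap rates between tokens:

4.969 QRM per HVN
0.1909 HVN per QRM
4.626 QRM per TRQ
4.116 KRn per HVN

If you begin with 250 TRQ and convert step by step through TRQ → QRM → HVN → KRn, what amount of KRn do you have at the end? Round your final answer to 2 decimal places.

250 TRQ × 4.626 = 1156.5 QRM
1156.5 QRM × 0.1909 = 220.77585 HVN
220.77585 HVN × 4.116 = 908.7133986 KRn

908.71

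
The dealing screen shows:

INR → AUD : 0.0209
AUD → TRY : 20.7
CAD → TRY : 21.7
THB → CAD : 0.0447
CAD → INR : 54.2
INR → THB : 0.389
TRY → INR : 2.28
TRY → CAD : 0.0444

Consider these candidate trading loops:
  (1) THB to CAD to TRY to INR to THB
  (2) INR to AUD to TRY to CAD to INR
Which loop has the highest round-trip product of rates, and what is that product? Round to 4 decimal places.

(1) 0.0447 × 21.7 × 2.28 × 0.389 = 0.86030
(2) 0.0209 × 20.7 × 0.0444 × 54.2 = 1.04112
Highest is cycle (2) at 1.0411 (>1, arbitrage).

1.0411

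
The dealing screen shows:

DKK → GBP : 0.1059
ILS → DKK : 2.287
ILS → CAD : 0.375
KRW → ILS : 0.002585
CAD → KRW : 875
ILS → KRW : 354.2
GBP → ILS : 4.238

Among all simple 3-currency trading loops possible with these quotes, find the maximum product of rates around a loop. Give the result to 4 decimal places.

GBP→ILS→DKK→GBP: 4.238 × 2.287 × 0.1059 = 1.02642
ILS→CAD→KRW→ILS: 0.375 × 875 × 0.002585 = 0.84820
Maximum is GBP→ILS→DKK→GBP at 1.0264; arbitrage exists.

1.0264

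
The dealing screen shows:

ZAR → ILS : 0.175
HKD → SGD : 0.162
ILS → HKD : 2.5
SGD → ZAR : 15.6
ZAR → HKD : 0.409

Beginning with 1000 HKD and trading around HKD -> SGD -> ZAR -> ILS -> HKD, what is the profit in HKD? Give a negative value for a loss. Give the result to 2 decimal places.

105.65

1000 HKD × 0.162 = 162 SGD
162 SGD × 15.6 = 2527.2 ZAR
2527.2 ZAR × 0.175 = 442.26 ILS
442.26 ILS × 2.5 = 1105.65 HKD
Net change: 1105.65 − 1000 = 105.65 HKD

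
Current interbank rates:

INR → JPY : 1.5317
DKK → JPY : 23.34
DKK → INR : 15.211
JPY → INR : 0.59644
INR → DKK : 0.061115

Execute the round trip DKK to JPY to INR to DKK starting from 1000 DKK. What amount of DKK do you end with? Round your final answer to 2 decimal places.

1000 DKK × 23.34 = 23340 JPY
23340 JPY × 0.59644 = 13920.9096 INR
13920.9096 INR × 0.061115 = 850.776390204 DKK

850.78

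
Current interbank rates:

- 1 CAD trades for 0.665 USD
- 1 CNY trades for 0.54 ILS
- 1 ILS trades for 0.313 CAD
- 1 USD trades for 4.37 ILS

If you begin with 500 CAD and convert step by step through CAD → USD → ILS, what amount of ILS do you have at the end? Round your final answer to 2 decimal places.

500 CAD × 0.665 = 332.5 USD
332.5 USD × 4.37 = 1453.025 ILS

1453.03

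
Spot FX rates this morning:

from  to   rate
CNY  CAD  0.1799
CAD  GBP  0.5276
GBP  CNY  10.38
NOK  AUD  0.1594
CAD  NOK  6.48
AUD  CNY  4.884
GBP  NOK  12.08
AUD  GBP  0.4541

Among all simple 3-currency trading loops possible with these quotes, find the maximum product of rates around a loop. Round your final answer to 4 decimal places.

CAD→GBP→CNY→CAD: 0.5276 × 10.38 × 0.1799 = 0.98522
AUD→GBP→NOK→AUD: 0.4541 × 12.08 × 0.1594 = 0.87439
Maximum is CAD→GBP→CNY→CAD at 0.9852; no arbitrage — every cycle loses value.

0.9852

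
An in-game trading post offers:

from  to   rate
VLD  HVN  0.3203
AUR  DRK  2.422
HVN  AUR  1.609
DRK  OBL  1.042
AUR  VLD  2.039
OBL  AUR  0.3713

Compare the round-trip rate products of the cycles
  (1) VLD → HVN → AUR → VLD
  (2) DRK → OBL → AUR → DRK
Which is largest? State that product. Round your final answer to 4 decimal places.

(1) 0.3203 × 1.609 × 2.039 = 1.05082
(2) 1.042 × 0.3713 × 2.422 = 0.93706
Highest is cycle (1) at 1.0508 (>1, arbitrage).

1.0508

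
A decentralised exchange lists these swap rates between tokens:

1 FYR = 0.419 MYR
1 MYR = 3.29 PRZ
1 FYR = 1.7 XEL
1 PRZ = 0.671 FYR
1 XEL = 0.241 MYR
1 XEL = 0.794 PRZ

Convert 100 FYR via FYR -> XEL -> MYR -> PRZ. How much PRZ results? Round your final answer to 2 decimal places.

100 FYR × 1.7 = 170 XEL
170 XEL × 0.241 = 40.97 MYR
40.97 MYR × 3.29 = 134.7913 PRZ

134.79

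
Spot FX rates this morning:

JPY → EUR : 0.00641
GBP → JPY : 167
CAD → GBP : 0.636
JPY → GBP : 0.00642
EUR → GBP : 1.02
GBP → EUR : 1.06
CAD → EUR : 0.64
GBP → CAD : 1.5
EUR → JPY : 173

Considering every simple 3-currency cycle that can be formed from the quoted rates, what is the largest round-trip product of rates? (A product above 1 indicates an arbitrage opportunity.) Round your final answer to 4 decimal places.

EUR→JPY→GBP→EUR: 173 × 0.00642 × 1.06 = 1.17730
EUR→GBP→JPY→EUR: 1.02 × 167 × 0.00641 = 1.09188
EUR→GBP→CAD→EUR: 1.02 × 1.5 × 0.64 = 0.97920
Maximum is EUR→JPY→GBP→EUR at 1.1773; arbitrage exists.

1.1773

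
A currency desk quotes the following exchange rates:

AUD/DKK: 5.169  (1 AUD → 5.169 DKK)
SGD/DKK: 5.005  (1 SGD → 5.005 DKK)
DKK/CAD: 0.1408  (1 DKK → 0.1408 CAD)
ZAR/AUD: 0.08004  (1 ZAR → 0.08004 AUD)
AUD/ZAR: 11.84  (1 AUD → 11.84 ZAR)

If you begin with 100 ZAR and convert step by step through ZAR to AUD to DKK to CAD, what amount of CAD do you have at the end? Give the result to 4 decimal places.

100 ZAR × 0.08004 = 8.004 AUD
8.004 AUD × 5.169 = 41.372676 DKK
41.372676 DKK × 0.1408 = 5.8252727808 CAD

5.8253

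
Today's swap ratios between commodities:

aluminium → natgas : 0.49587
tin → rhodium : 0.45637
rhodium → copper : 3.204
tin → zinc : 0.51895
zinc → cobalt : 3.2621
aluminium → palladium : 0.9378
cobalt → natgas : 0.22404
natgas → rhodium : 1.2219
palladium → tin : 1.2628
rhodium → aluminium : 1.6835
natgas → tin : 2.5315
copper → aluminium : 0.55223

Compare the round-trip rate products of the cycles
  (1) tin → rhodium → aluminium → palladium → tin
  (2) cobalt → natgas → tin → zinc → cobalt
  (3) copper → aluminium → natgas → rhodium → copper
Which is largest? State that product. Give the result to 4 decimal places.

(1) 0.45637 × 1.6835 × 0.9378 × 1.2628 = 0.90986
(2) 0.22404 × 2.5315 × 0.51895 × 3.2621 = 0.96012
(3) 0.55223 × 0.49587 × 1.2219 × 3.204 = 1.07205
Highest is cycle (3) at 1.0721 (>1, arbitrage).

1.0721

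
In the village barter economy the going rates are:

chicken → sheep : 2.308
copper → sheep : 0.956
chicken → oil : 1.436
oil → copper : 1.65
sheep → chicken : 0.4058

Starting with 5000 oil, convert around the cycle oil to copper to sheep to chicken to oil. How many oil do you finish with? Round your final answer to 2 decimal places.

5000 oil × 1.65 = 8250 copper
8250 copper × 0.956 = 7887 sheep
7887 sheep × 0.4058 = 3200.5446 chicken
3200.5446 chicken × 1.436 = 4595.9820456 oil

4595.98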